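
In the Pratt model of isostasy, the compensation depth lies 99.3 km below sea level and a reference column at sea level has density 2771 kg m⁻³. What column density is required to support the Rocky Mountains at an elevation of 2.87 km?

Pratt balance: ρ_ref D = ρ (D + h).
ρ = ρ_ref D/(D + h) = 2771 × 99.3 km/(99.3 km + 2.87 km) = 2690 kg m⁻³.

2690 kg m⁻³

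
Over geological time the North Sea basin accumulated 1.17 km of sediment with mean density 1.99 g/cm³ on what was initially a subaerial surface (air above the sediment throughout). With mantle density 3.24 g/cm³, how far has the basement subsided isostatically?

0.719 km

Subaerial load: s = t ρ_sed / ρ_m = 1.17 km × 1.99/3.24 = 0.719 km.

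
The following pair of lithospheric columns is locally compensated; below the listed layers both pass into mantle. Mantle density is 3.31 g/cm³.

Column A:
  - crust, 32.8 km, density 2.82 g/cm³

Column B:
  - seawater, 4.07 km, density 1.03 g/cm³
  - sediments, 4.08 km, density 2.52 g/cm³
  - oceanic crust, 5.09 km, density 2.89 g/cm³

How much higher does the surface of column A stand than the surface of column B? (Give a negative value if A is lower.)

For any compensation level in the mantle, the mantle terms cancel and isostasy reduces to e = (Σt_A − Σt_B) − (Σ(ρt)_A − Σ(ρt)_B) / ρ_m.
Σt_A = 32.8 km; Σt_B = 13.24 km; Σ(ρt)_A = 92.496; Σ(ρt)_B = 29.1838 (in km·g/cm³).
e = (32.8 − 13.24) − (92.496 − 29.1838) / 3.31 = 0.432 km.

0.432 km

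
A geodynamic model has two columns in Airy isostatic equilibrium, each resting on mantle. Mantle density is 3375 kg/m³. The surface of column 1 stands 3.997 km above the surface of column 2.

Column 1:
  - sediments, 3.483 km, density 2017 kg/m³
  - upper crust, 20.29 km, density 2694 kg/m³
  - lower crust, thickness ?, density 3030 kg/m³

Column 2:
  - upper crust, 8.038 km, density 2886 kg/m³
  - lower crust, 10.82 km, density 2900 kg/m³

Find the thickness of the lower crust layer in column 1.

Take the compensation level at the base of the deeper column (depth z_c below the surface of column 1) and equate Σ ρ_i t_i down to z_c; mantle fills any gap and the z_c terms cancel.
Column 1: 3.483×2017 + 20.29×2694 + x×3030 + (z_c − 23.773 − x)×3375
Column 2: 3.997×0 + 8.038×2886 + 10.82×2900 + (z_c − 3.997 − 18.858)×3375
The z_c×3375 term appears on both sides and cancels. Collect the known terms of each column as K = Σ(ρt)_known − 3375 × (depth of known layers): K_1 = 61686.471 − 3375×23.773 = −18547.404; K_2 = 54575.668 − 3375×(3.997 + 18.858) = −22559.957.
Balance: K_1 − x×(3375 − 3030) = K_2, so x = (K_1 − K_2)/(3375 − 3030) = 4012.55/345 = 11.6 km.

11.6 km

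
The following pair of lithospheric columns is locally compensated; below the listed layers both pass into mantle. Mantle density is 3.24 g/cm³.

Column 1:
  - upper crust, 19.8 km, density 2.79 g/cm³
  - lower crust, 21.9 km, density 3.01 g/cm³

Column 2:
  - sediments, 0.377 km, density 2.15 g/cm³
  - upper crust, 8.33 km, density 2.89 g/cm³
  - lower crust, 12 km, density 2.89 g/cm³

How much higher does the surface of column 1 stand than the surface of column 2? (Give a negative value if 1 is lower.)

For any compensation level in the mantle, the mantle terms cancel and isostasy reduces to e = (Σt_1 − Σt_2) − (Σ(ρt)_1 − Σ(ρt)_2) / ρ_m.
Σt_1 = 41.7 km; Σt_2 = 20.707 km; Σ(ρt)_1 = 121.161; Σ(ρt)_2 = 59.56425 (in km·g/cm³).
e = (41.7 − 20.707) − (121.161 − 59.56425) / 3.24 = 1.98 km.

1.98 km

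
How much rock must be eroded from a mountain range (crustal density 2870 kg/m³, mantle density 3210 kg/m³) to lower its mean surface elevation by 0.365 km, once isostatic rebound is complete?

3.45 km

Net drop Δ = e − u = e − e ρ_c/ρ_m = e (ρ_m − ρ_c)/ρ_m.
e = Δ ρ_m/(ρ_m − ρ_c) = 0.365 km × 3210/340 = 3.45 km.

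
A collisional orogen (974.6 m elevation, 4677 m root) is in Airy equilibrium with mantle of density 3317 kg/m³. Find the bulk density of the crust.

ρ_c h = (ρ_m − ρ_c) r → ρ_c (h + r) = ρ_m r → ρ_c = ρ_m r / (h + r).
ρ_c = 3317 × 4677 m / (974.6 m + 4677 m) = 2740 kg/m³.

2740 kg/m³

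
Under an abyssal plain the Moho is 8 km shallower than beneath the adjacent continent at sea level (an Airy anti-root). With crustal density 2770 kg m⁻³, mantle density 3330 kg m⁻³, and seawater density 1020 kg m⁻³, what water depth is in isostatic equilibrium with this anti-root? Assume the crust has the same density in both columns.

2.56 km

Replacing a thickness d of crust by seawater at the top must be balanced by replacing crust with mantle at the base: d (ρ_c − ρ_w) = a (ρ_m − ρ_c).
d = a (ρ_m − ρ_c)/(ρ_c − ρ_w) = 8 km × 560/1750 = 2.56 km.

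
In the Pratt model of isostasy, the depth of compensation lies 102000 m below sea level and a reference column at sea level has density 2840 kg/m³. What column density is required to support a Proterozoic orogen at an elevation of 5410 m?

2700 kg/m³

Pratt balance: ρ_ref D = ρ (D + h).
ρ = ρ_ref D/(D + h) = 2840 × 102000 m/(102000 m + 5410 m) = 2700 kg/m³.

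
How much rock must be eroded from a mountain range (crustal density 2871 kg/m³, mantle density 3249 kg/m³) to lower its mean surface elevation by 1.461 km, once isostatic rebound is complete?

12.6 km

Net drop Δ = e − u = e − e ρ_c/ρ_m = e (ρ_m − ρ_c)/ρ_m.
e = Δ ρ_m/(ρ_m − ρ_c) = 1.461 km × 3249/378 = 12.6 km.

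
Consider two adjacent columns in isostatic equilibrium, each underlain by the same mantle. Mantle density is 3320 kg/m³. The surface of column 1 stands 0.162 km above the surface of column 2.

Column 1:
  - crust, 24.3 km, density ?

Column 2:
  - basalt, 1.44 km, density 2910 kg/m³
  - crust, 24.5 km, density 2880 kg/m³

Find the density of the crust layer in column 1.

2830 kg/m³

Take the compensation level at the base of the deeper column (depth z_c below the surface of column 1) and equate Σ ρ_i t_i down to z_c; mantle fills any gap and the z_c terms cancel.
Column 1: 24.3×ρ + (z_c − 24.3)×3320
Column 2: 0.162×0 + 1.44×2910 + 24.5×2880 + (z_c − 0.162 − 25.94)×3320
The z_c×3320 term appears on both sides and cancels. Collect the known terms of each column as K = Σ(ρt)_known − 3320 × (depth of known layers): K_1 = 0 − 3320×24.3 = −80676; K_2 = 74750.4 − 3320×(0.162 + 25.94) = −11908.24.
Balance: K_1 + 24.3×ρ = K_2, so ρ = (K_2 − K_1)/24.3 = 68767.8/24.3 = 2830 kg/m³.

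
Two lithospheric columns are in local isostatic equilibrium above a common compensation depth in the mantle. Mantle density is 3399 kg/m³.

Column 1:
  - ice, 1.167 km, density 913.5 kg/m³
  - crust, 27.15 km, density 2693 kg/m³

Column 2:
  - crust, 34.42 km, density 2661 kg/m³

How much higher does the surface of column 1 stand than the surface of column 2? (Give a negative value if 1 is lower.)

−0.981 km

For any compensation level in the mantle, the mantle terms cancel and isostasy reduces to e = (Σt_1 − Σt_2) − (Σ(ρt)_1 − Σ(ρt)_2) / ρ_m.
Σt_1 = 28.317 km; Σt_2 = 34.42 km; Σ(ρt)_1 = 74181.0045; Σ(ρt)_2 = 91591.62 (in km·kg/m³).
e = (28.317 − 34.42) − (74181.0045 − 91591.62) / 3399 = −0.981 km.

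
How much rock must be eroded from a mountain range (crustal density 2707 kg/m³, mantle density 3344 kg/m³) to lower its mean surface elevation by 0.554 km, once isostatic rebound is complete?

2.91 km

Net drop Δ = e − u = e − e ρ_c/ρ_m = e (ρ_m − ρ_c)/ρ_m.
e = Δ ρ_m/(ρ_m − ρ_c) = 0.554 km × 3344/637 = 2.91 km.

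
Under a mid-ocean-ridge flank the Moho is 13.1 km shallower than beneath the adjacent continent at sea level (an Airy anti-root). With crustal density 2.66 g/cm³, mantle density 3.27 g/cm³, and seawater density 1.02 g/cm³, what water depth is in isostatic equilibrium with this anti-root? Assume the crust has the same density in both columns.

Replacing a thickness d of crust by seawater at the top must be balanced by replacing crust with mantle at the base: d (ρ_c − ρ_w) = a (ρ_m − ρ_c).
d = a (ρ_m − ρ_c)/(ρ_c − ρ_w) = 13.1 km × 0.61/1.64 = 4.87 km.

4.87 km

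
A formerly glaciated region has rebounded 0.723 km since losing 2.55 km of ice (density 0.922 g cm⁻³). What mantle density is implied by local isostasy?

3.25 g cm⁻³

ρ_m = ρ_ice t / u = 0.922 × 2.55 km/0.723 km = 3.25 g cm⁻³.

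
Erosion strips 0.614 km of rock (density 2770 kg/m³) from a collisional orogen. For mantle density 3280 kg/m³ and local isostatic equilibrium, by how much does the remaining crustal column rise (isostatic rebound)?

0.519 km

Unloading: uplift u = e ρ_c/ρ_m = 0.614 km × 2770/3280 = 0.519 km.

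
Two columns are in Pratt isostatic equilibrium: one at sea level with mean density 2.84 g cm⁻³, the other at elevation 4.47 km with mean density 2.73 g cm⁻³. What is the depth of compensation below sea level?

ρ_ref D = ρ (D + h) → D (ρ_ref − ρ) = ρ h.
D = ρ h/(ρ_ref − ρ) = 2.73 × 4.47 km/(2.84 − 2.73) = 111 km.

111 km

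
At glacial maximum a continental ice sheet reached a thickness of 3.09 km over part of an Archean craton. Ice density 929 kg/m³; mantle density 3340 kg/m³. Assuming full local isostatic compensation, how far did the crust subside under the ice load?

For local isostatic compensation: the ice load ρ_ice t is balanced by mantle displaced below, ρ_m s.
s = t ρ_ice / ρ_m = 3.09 km × 929/3340 = 0.859 km.

0.859 km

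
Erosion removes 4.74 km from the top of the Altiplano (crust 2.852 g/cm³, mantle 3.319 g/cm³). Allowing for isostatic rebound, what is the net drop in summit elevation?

Rebound u = e ρ_c/ρ_m = 4.74 km × 2.852/3.319 = 4.073 km.
Net surface drop = e − u = 4.74 km − 4.073 km = e (ρ_m − ρ_c)/ρ_m = 0.667 km.

0.667 km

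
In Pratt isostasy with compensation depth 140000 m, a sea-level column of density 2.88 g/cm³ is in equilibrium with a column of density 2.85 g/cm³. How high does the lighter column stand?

ρ_ref D = ρ (D + h) → h = D (ρ_ref − ρ)/ρ.
h = 140000 m × (2.88 − 2.85)/2.85 = 1470 m.

1470 m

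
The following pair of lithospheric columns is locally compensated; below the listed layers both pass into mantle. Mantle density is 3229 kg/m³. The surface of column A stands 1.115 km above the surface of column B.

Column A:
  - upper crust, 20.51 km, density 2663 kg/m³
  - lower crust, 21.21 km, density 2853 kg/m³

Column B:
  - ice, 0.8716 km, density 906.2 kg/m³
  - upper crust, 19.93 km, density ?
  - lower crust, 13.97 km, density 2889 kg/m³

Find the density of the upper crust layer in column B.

2770 kg/m³

Take the compensation level at the base of the deeper column (depth z_c below the surface of column A) and equate Σ ρ_i t_i down to z_c; mantle fills any gap and the z_c terms cancel.
Column A: 20.51×2663 + 21.21×2853 + (z_c − 41.72)×3229
Column B: 1.115×0 + 0.8716×906.2 + 19.93×ρ + 13.97×2889 + (z_c − 1.115 − 34.7716)×3229
The z_c×3229 term appears on both sides and cancels. Collect the known terms of each column as K = Σ(ρt)_known − 3229 × (depth of known layers): K_A = 115130.26 − 3229×41.72 = −19583.62; K_B = 41149.1739 − 3229×(1.115 + 34.7716) = −74728.6575.
Balance: K_A = K_B + 19.93×ρ, so ρ = (K_A − K_B)/19.93 = 55145/19.93 = 2770 kg/m³.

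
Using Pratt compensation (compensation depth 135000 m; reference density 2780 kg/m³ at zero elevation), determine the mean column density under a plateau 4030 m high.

2700 kg/m³

Pratt balance: ρ_ref D = ρ (D + h).
ρ = ρ_ref D/(D + h) = 2780 × 135000 m/(135000 m + 4030 m) = 2700 kg/m³.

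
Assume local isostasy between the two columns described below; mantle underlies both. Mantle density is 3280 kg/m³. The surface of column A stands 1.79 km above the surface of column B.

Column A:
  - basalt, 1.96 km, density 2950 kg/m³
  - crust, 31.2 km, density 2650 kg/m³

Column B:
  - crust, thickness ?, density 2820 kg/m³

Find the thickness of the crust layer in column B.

Take the compensation level at the base of the deeper column (depth z_c below the surface of column A) and equate Σ ρ_i t_i down to z_c; mantle fills any gap and the z_c terms cancel.
Column A: 1.96×2950 + 31.2×2650 + (z_c − 33.16)×3280
Column B: 1.79×0 + x×2820 + (z_c − 1.79 − 0 − x)×3280
The z_c×3280 term appears on both sides and cancels. Collect the known terms of each column as K = Σ(ρt)_known − 3280 × (depth of known layers): K_A = 88462 − 3280×33.16 = −20302.8; K_B = 0 − 3280×(1.79 + 0) = −5871.2.
Balance: K_A = K_B − x×(3280 − 2820), so x = (K_B − K_A)/(3280 − 2820) = 14431.6/460 = 31.4 km.

31.4 km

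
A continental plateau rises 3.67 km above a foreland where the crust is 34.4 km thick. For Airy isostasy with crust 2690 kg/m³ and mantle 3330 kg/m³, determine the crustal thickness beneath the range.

53.5 km

Root depth r = h ρ_c / (ρ_m − ρ_c) = 3.67 km × 2690 / 640 = 15.43 km.
Total thickness = T + h + r = 34.4 km + 3.67 km + 15.43 km = 53.5 km.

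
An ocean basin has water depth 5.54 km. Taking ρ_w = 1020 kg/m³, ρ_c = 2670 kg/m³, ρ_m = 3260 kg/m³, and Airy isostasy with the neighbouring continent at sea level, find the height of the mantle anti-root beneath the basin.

15.5 km

Balancing pressure at the compensation depth: replacing crust with seawater at the top is compensated by replacing crust with mantle at the base: d (ρ_c − ρ_w) = a (ρ_m − ρ_c).
a = d (ρ_c − ρ_w)/(ρ_m − ρ_c) = 5.54 km × 1650/590 = 15.5 km.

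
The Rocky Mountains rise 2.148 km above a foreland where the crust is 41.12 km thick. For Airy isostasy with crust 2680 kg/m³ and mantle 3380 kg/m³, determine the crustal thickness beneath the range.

51.5 km

Root depth r = h ρ_c / (ρ_m − ρ_c) = 2.148 km × 2680 / 700 = 8.224 km.
Total thickness = T + h + r = 41.12 km + 2.148 km + 8.224 km = 51.5 km.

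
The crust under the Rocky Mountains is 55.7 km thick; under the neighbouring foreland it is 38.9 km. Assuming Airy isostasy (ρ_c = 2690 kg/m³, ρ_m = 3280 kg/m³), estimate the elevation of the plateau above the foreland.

3.02 km

Excess crust Δ = 55.7 km − 38.9 km = 16.8 km, split between elevation h and root r with h + r = Δ.
Airy balance ρ_c h = (ρ_m − ρ_c) r gives r = h ρ_c/(ρ_m − ρ_c), so h (1 + ρ_c/(ρ_m − ρ_c)) = Δ, i.e. h = Δ (ρ_m − ρ_c)/ρ_m.
h = 16.8 km × 590/3280 = 3.02 km.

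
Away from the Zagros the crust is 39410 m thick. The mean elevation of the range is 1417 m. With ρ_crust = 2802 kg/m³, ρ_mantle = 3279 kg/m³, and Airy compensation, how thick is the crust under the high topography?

Root depth r = h ρ_c / (ρ_m − ρ_c) = 1417 m × 2802 / 477 = 8324 m.
Total thickness = T + h + r = 39410 m + 1417 m + 8324 m = 49200 m.

49200 m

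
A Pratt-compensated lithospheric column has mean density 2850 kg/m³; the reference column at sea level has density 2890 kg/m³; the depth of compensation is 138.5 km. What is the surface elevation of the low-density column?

ρ_ref D = ρ (D + h) → h = D (ρ_ref − ρ)/ρ.
h = 138.5 km × (2890 − 2850)/2850 = 1.94 km.

1.94 km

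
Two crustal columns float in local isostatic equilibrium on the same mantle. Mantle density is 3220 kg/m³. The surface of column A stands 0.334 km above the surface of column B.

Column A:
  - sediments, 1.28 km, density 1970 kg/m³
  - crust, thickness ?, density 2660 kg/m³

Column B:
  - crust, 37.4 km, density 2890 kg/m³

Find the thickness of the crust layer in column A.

Take the compensation level at the base of the deeper column (depth z_c below the surface of column A) and equate Σ ρ_i t_i down to z_c; mantle fills any gap and the z_c terms cancel.
Column A: 1.28×1970 + x×2660 + (z_c − 1.28 − x)×3220
Column B: 0.334×0 + 37.4×2890 + (z_c − 0.334 − 37.4)×3220
The z_c×3220 term appears on both sides and cancels. Collect the known terms of each column as K = Σ(ρt)_known − 3220 × (depth of known layers): K_A = 2521.6 − 3220×1.28 = −1600; K_B = 108086 − 3220×(0.334 + 37.4) = −13417.48.
Balance: K_A − x×(3220 − 2660) = K_B, so x = (K_A − K_B)/(3220 − 2660) = 11817.5/560 = 21.1 km.

21.1 km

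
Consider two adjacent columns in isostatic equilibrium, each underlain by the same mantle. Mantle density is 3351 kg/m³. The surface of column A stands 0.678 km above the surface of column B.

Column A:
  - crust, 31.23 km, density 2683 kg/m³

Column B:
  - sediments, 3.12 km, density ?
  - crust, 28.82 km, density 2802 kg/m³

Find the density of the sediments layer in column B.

Take the compensation level at the base of the deeper column (depth z_c below the surface of column A) and equate Σ ρ_i t_i down to z_c; mantle fills any gap and the z_c terms cancel.
Column A: 31.23×2683 + (z_c − 31.23)×3351
Column B: 0.678×0 + 3.12×ρ + 28.82×2802 + (z_c − 0.678 − 31.94)×3351
The z_c×3351 term appears on both sides and cancels. Collect the known terms of each column as K = Σ(ρt)_known − 3351 × (depth of known layers): K_A = 83790.09 − 3351×31.23 = −20861.64; K_B = 80753.64 − 3351×(0.678 + 31.94) = −28549.278.
Balance: K_A = K_B + 3.12×ρ, so ρ = (K_A − K_B)/3.12 = 7687.64/3.12 = 2460 kg/m³.

2460 kg/m³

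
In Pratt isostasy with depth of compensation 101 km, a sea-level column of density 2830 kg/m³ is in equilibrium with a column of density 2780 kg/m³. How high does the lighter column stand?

1.82 km

ρ_ref D = ρ (D + h) → h = D (ρ_ref − ρ)/ρ.
h = 101 km × (2830 − 2780)/2780 = 1.82 km.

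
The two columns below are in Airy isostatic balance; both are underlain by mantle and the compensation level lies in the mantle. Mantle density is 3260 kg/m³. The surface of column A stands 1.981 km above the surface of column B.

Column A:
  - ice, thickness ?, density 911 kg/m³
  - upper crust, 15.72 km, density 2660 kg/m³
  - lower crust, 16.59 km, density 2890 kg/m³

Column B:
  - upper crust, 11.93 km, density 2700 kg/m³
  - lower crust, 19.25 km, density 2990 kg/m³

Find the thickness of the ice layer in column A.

1.18 km

Take the compensation level at the base of the deeper column (depth z_c below the surface of column A) and equate Σ ρ_i t_i down to z_c; mantle fills any gap and the z_c terms cancel.
Column A: x×911 + 15.72×2660 + 16.59×2890 + (z_c − 32.31 − x)×3260
Column B: 1.981×0 + 11.93×2700 + 19.25×2990 + (z_c − 1.981 − 31.18)×3260
The z_c×3260 term appears on both sides and cancels. Collect the known terms of each column as K = Σ(ρt)_known − 3260 × (depth of known layers): K_A = 89760.3 − 3260×32.31 = −15570.3; K_B = 89768.5 − 3260×(1.981 + 31.18) = −18336.36.
Balance: K_A − x×(3260 − 911) = K_B, so x = (K_A − K_B)/(3260 − 911) = 2766.06/2349 = 1.18 km.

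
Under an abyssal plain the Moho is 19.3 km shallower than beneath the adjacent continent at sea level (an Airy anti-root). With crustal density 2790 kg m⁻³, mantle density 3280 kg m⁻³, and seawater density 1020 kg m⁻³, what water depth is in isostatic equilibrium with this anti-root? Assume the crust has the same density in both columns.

Replacing a thickness d of crust by seawater at the top must be balanced by replacing crust with mantle at the base: d (ρ_c − ρ_w) = a (ρ_m − ρ_c).
d = a (ρ_m − ρ_c)/(ρ_c − ρ_w) = 19.3 km × 490/1770 = 5.34 km.

5.34 km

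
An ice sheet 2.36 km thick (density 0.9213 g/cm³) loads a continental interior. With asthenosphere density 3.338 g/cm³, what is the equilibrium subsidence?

Equating mass per unit area of the two columns: the ice load ρ_ice t is balanced by mantle displaced below, ρ_m s.
s = t ρ_ice / ρ_m = 2.36 km × 0.9213/3.338 = 0.651 km.

0.651 km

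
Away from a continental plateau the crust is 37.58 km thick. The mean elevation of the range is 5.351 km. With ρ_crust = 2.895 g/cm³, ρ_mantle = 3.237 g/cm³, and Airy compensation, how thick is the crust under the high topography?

88.2 km

Root depth r = h ρ_c / (ρ_m − ρ_c) = 5.351 km × 2.895 / 0.342 = 45.3 km.
Total thickness = T + h + r = 37.58 km + 5.351 km + 45.3 km = 88.2 km.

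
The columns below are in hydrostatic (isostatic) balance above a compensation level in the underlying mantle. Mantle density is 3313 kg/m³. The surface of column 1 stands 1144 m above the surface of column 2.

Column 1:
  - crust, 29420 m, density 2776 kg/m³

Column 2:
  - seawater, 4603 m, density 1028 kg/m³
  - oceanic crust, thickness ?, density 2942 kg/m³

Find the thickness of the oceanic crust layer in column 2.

Take the compensation level at the base of the deeper column (depth z_c below the surface of column 1) and equate Σ ρ_i t_i down to z_c; mantle fills any gap and the z_c terms cancel.
Column 1: 29420×2776 + (z_c − 29420)×3313
Column 2: 1144×0 + 4603×1028 + x×2942 + (z_c − 1144 − 4603 − x)×3313
The z_c×3313 term appears on both sides and cancels. Collect the known terms of each column as K = Σ(ρt)_known − 3313 × (depth of known layers): K_1 = 81669920 − 3313×29420 = −15798540; K_2 = 4731884 − 3313×(1144 + 4603) = −14307927.
Balance: K_1 = K_2 − x×(3313 − 2942), so x = (K_2 − K_1)/(3313 − 2942) = 1490610/371 = 4020 m.

4020 m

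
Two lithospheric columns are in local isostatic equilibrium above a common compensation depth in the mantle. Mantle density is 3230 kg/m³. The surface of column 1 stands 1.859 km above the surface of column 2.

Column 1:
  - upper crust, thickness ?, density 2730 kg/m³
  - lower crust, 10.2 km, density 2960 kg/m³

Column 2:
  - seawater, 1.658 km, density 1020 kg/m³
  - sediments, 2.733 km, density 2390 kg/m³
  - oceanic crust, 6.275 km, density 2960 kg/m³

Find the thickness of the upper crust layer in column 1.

21.8 km

Take the compensation level at the base of the deeper column (depth z_c below the surface of column 1) and equate Σ ρ_i t_i down to z_c; mantle fills any gap and the z_c terms cancel.
Column 1: x×2730 + 10.2×2960 + (z_c − 10.2 − x)×3230
Column 2: 1.859×0 + 1.658×1020 + 2.733×2390 + 6.275×2960 + (z_c − 1.859 − 10.666)×3230
The z_c×3230 term appears on both sides and cancels. Collect the known terms of each column as K = Σ(ρt)_known − 3230 × (depth of known layers): K_1 = 30192 − 3230×10.2 = −2754; K_2 = 26797.03 − 3230×(1.859 + 10.666) = −13658.72.
Balance: K_1 − x×(3230 − 2730) = K_2, so x = (K_1 − K_2)/(3230 − 2730) = 10904.7/500 = 21.8 km.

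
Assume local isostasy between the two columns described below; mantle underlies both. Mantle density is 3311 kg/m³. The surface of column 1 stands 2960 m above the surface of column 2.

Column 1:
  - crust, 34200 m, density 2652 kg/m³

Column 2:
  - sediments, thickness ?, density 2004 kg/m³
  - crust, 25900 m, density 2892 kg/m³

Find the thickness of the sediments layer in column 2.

1440 m

Take the compensation level at the base of the deeper column (depth z_c below the surface of column 1) and equate Σ ρ_i t_i down to z_c; mantle fills any gap and the z_c terms cancel.
Column 1: 34200×2652 + (z_c − 34200)×3311
Column 2: 2960×0 + x×2004 + 25900×2892 + (z_c − 2960 − 25900 − x)×3311
The z_c×3311 term appears on both sides and cancels. Collect the known terms of each column as K = Σ(ρt)_known − 3311 × (depth of known layers): K_1 = 90698400 − 3311×34200 = −22537800; K_2 = 74902800 − 3311×(2960 + 25900) = −20652660.
Balance: K_1 = K_2 − x×(3311 − 2004), so x = (K_2 − K_1)/(3311 − 2004) = 1885140/1307 = 1440 m.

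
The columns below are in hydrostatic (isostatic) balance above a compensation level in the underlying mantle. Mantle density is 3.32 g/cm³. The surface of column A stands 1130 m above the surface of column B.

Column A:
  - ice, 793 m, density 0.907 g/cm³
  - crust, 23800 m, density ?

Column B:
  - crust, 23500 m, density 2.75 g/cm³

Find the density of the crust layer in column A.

Take the compensation level at the base of the deeper column (depth z_c below the surface of column A) and equate Σ ρ_i t_i down to z_c; mantle fills any gap and the z_c terms cancel.
Column A: 793×0.907 + 23800×ρ + (z_c − 24593)×3.32
Column B: 1130×0 + 23500×2.75 + (z_c − 1130 − 23500)×3.32
The z_c×3.32 term appears on both sides and cancels. Collect the known terms of each column as K = Σ(ρt)_known − 3.32 × (depth of known layers): K_A = 719.251 − 3.32×24593 = −80929.509; K_B = 64625 − 3.32×(1130 + 23500) = −17146.6.
Balance: K_A + 23800×ρ = K_B, so ρ = (K_B − K_A)/23800 = 63782.9/23800 = 2.68 g/cm³.

2.68 g/cm³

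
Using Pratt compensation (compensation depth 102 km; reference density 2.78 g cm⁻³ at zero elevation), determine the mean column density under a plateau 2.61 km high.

2.71 g cm⁻³

Pratt balance: ρ_ref D = ρ (D + h).
ρ = ρ_ref D/(D + h) = 2.78 × 102 km/(102 km + 2.61 km) = 2.71 g cm⁻³.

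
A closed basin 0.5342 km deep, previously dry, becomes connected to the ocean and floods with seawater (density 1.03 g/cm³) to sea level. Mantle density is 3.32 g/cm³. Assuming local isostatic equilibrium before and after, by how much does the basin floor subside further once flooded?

0.24 km

After flooding the water column is d + s deep. Its weight must equal the weight of mantle displaced by the extra subsidence s: (d + s) ρ_w = s ρ_m.
s = d ρ_w / (ρ_m − ρ_w) = 0.5342 km × 1.03/(3.32 − 1.03) = 0.24 km.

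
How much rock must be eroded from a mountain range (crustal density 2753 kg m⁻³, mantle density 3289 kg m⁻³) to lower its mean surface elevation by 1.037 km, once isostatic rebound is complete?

6.36 km

Net drop Δ = e − u = e − e ρ_c/ρ_m = e (ρ_m − ρ_c)/ρ_m.
e = Δ ρ_m/(ρ_m − ρ_c) = 1.037 km × 3289/536 = 6.36 km.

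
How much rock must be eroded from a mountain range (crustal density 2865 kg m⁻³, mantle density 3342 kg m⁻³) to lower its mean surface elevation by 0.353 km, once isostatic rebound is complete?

2.47 km

Net drop Δ = e − u = e − e ρ_c/ρ_m = e (ρ_m − ρ_c)/ρ_m.
e = Δ ρ_m/(ρ_m − ρ_c) = 0.353 km × 3342/477 = 2.47 km.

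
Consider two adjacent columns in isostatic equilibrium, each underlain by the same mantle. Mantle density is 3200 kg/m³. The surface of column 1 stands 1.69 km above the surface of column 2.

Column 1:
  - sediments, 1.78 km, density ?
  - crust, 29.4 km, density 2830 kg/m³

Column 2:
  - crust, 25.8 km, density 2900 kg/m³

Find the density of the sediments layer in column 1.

1920 kg/m³

Take the compensation level at the base of the deeper column (depth z_c below the surface of column 1) and equate Σ ρ_i t_i down to z_c; mantle fills any gap and the z_c terms cancel.
Column 1: 1.78×ρ + 29.4×2830 + (z_c − 31.18)×3200
Column 2: 1.69×0 + 25.8×2900 + (z_c − 1.69 − 25.8)×3200
The z_c×3200 term appears on both sides and cancels. Collect the known terms of each column as K = Σ(ρt)_known − 3200 × (depth of known layers): K_1 = 83202 − 3200×31.18 = −16574; K_2 = 74820 − 3200×(1.69 + 25.8) = −13148.
Balance: K_1 + 1.78×ρ = K_2, so ρ = (K_2 − K_1)/1.78 = 3426/1.78 = 1920 kg/m³.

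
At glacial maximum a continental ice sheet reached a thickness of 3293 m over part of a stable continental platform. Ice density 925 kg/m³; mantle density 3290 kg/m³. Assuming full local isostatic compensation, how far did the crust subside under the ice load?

926 m

By Archimedes' principle applied to the lithosphere: the ice load ρ_ice t is balanced by mantle displaced below, ρ_m s.
s = t ρ_ice / ρ_m = 3293 m × 925/3290 = 926 m.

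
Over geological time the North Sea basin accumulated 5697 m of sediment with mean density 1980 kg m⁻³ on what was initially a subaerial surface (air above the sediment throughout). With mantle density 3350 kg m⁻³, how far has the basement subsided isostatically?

Subaerial load: s = t ρ_sed / ρ_m = 5697 m × 1980/3350 = 3370 m.

3370 m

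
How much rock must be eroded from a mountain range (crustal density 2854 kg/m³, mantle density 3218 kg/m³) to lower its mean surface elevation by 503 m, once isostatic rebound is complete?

Net drop Δ = e − u = e − e ρ_c/ρ_m = e (ρ_m − ρ_c)/ρ_m.
e = Δ ρ_m/(ρ_m − ρ_c) = 503 m × 3218/364 = 4450 m.

4450 m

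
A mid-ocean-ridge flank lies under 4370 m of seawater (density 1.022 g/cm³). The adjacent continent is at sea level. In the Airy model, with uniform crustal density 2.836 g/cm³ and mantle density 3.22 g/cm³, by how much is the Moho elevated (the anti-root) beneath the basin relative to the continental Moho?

20600 m

Balancing pressure at the compensation depth: replacing crust with seawater at the top is compensated by replacing crust with mantle at the base: d (ρ_c − ρ_w) = a (ρ_m − ρ_c).
a = d (ρ_c − ρ_w)/(ρ_m − ρ_c) = 4370 m × 1.814/0.384 = 20600 m.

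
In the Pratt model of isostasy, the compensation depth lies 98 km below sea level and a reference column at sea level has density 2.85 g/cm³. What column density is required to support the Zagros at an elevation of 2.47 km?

Pratt balance: ρ_ref D = ρ (D + h).
ρ = ρ_ref D/(D + h) = 2.85 × 98 km/(98 km + 2.47 km) = 2.78 g/cm³.

2.78 g/cm³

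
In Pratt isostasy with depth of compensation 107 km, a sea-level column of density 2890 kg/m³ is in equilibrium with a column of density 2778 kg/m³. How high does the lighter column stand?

4.31 km

ρ_ref D = ρ (D + h) → h = D (ρ_ref − ρ)/ρ.
h = 107 km × (2890 − 2778)/2778 = 4.31 km.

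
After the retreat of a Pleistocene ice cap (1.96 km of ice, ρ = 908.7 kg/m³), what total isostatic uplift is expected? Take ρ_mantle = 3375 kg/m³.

0.528 km

Removing the load lets mantle flow back in; uplift u satisfies ρ_ice t = ρ_m u.
u = t ρ_ice/ρ_m = 1.96 km × 908.7/3375 = 0.528 km.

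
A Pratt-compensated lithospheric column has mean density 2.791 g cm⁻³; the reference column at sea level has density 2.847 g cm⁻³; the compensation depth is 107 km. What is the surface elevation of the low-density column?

ρ_ref D = ρ (D + h) → h = D (ρ_ref − ρ)/ρ.
h = 107 km × (2.847 − 2.791)/2.791 = 2.15 km.

2.15 km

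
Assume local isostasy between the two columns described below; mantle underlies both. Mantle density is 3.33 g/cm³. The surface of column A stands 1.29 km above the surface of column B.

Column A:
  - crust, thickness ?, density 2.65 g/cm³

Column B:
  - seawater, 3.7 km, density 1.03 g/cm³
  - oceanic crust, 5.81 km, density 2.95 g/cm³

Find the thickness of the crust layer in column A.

Take the compensation level at the base of the deeper column (depth z_c below the surface of column A) and equate Σ ρ_i t_i down to z_c; mantle fills any gap and the z_c terms cancel.
Column A: x×2.65 + (z_c − 0 − x)×3.33
Column B: 1.29×0 + 3.7×1.03 + 5.81×2.95 + (z_c − 1.29 − 9.51)×3.33
The z_c×3.33 term appears on both sides and cancels. Collect the known terms of each column as K = Σ(ρt)_known − 3.33 × (depth of known layers): K_A = 0 − 3.33×0 = 0; K_B = 20.9505 − 3.33×(1.29 + 9.51) = −15.0135.
Balance: K_A − x×(3.33 − 2.65) = K_B, so x = (K_A − K_B)/(3.33 − 2.65) = 15.0135/0.68 = 22.1 km.

22.1 km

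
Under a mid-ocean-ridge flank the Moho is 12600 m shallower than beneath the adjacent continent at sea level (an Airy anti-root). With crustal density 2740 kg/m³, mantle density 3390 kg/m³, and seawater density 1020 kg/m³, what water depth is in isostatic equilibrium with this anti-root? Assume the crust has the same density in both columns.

Replacing a thickness d of crust by seawater at the top must be balanced by replacing crust with mantle at the base: d (ρ_c − ρ_w) = a (ρ_m − ρ_c).
d = a (ρ_m − ρ_c)/(ρ_c − ρ_w) = 12600 m × 650/1720 = 4760 m.

4760 m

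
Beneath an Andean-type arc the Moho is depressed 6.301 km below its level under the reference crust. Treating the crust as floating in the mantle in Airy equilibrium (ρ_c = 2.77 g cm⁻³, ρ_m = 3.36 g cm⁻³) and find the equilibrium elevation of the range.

1.34 km

In Airy isostatic equilibrium: ρ_c h = (ρ_m − ρ_c) r.
h = r (ρ_m − ρ_c) / ρ_c = 6.301 km × (3.36 − 2.77) / 2.77 = 1.34 km.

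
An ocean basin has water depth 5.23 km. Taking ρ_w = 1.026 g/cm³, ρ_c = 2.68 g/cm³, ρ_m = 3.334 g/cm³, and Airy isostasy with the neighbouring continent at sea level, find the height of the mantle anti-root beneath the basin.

13.2 km

By Archimedes' principle applied to the lithosphere: replacing crust with seawater at the top is compensated by replacing crust with mantle at the base: d (ρ_c − ρ_w) = a (ρ_m − ρ_c).
a = d (ρ_c − ρ_w)/(ρ_m − ρ_c) = 5.23 km × 1.654/0.654 = 13.2 km.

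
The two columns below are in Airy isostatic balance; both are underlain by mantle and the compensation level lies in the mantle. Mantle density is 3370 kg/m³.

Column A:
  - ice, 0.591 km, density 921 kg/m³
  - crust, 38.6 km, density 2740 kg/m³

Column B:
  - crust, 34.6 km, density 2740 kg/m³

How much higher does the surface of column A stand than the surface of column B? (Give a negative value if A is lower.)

For any compensation level in the mantle, the mantle terms cancel and isostasy reduces to e = (Σt_A − Σt_B) − (Σ(ρt)_A − Σ(ρt)_B) / ρ_m.
Σt_A = 39.191 km; Σt_B = 34.6 km; Σ(ρt)_A = 106308.311; Σ(ρt)_B = 94804 (in km·kg/m³).
e = (39.191 − 34.6) − (106308.311 − 94804) / 3370 = 1.18 km.

1.18 km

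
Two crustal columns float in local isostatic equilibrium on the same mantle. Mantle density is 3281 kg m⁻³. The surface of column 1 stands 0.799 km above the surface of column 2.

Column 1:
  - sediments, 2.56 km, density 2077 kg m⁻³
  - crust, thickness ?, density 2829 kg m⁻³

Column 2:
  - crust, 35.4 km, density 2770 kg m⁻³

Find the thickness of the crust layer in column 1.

39 km

Take the compensation level at the base of the deeper column (depth z_c below the surface of column 1) and equate Σ ρ_i t_i down to z_c; mantle fills any gap and the z_c terms cancel.
Column 1: 2.56×2077 + x×2829 + (z_c − 2.56 − x)×3281
Column 2: 0.799×0 + 35.4×2770 + (z_c − 0.799 − 35.4)×3281
The z_c×3281 term appears on both sides and cancels. Collect the known terms of each column as K = Σ(ρt)_known − 3281 × (depth of known layers): K_1 = 5317.12 − 3281×2.56 = −3082.24; K_2 = 98058 − 3281×(0.799 + 35.4) = −20710.919.
Balance: K_1 − x×(3281 − 2829) = K_2, so x = (K_1 − K_2)/(3281 − 2829) = 17628.7/452 = 39 km.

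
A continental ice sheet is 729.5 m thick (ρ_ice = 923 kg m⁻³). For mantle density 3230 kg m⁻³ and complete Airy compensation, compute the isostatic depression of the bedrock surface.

Balancing pressure at the compensation depth: the ice load ρ_ice t is balanced by mantle displaced below, ρ_m s.
s = t ρ_ice / ρ_m = 729.5 m × 923/3230 = 208 m.

208 m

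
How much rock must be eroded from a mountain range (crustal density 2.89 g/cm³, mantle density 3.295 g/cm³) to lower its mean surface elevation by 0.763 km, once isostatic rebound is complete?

Net drop Δ = e − u = e − e ρ_c/ρ_m = e (ρ_m − ρ_c)/ρ_m.
e = Δ ρ_m/(ρ_m − ρ_c) = 0.763 km × 3.295/0.405 = 6.21 km.

6.21 km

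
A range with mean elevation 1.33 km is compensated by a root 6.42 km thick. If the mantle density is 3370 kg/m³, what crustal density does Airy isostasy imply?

ρ_c h = (ρ_m − ρ_c) r → ρ_c (h + r) = ρ_m r → ρ_c = ρ_m r / (h + r).
ρ_c = 3370 × 6.42 km / (1.33 km + 6.42 km) = 2790 kg/m³.

2790 kg/m³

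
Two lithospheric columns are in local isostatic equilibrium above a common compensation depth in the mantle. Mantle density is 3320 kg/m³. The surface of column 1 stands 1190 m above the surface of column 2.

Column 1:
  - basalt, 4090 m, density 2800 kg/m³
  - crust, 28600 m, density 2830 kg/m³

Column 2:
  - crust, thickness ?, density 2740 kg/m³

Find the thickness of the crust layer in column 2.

Take the compensation level at the base of the deeper column (depth z_c below the surface of column 1) and equate Σ ρ_i t_i down to z_c; mantle fills any gap and the z_c terms cancel.
Column 1: 4090×2800 + 28600×2830 + (z_c − 32690)×3320
Column 2: 1190×0 + x×2740 + (z_c − 1190 − 0 − x)×3320
The z_c×3320 term appears on both sides and cancels. Collect the known terms of each column as K = Σ(ρt)_known − 3320 × (depth of known layers): K_1 = 92390000 − 3320×32690 = −16140800; K_2 = 0 − 3320×(1190 + 0) = −3950800.
Balance: K_1 = K_2 − x×(3320 − 2740), so x = (K_2 − K_1)/(3320 − 2740) = 12190000/580 = 21000 m.

21000 m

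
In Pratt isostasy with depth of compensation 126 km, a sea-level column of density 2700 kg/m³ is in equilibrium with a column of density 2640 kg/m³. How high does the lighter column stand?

2.86 km

ρ_ref D = ρ (D + h) → h = D (ρ_ref − ρ)/ρ.
h = 126 km × (2700 − 2640)/2640 = 2.86 km.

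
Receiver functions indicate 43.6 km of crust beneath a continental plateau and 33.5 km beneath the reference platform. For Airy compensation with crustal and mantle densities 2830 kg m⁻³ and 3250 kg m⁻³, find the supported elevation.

1.31 km

Excess crust Δ = 43.6 km − 33.5 km = 10.1 km, split between elevation h and root r with h + r = Δ.
Airy balance ρ_c h = (ρ_m − ρ_c) r gives r = h ρ_c/(ρ_m − ρ_c), so h (1 + ρ_c/(ρ_m − ρ_c)) = Δ, i.e. h = Δ (ρ_m − ρ_c)/ρ_m.
h = 10.1 km × 420/3250 = 1.31 km.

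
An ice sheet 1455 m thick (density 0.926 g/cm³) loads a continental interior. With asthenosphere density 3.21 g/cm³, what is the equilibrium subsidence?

In Airy isostatic equilibrium: the ice load ρ_ice t is balanced by mantle displaced below, ρ_m s.
s = t ρ_ice / ρ_m = 1455 m × 0.926/3.21 = 420 m.

420 m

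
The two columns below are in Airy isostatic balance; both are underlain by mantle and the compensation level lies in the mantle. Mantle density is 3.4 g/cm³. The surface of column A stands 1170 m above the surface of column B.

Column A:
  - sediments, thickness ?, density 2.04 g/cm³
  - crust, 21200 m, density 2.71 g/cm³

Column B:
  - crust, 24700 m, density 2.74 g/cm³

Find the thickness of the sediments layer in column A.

Take the compensation level at the base of the deeper column (depth z_c below the surface of column A) and equate Σ ρ_i t_i down to z_c; mantle fills any gap and the z_c terms cancel.
Column A: x×2.04 + 21200×2.71 + (z_c − 21200 − x)×3.4
Column B: 1170×0 + 24700×2.74 + (z_c − 1170 − 24700)×3.4
The z_c×3.4 term appears on both sides and cancels. Collect the known terms of each column as K = Σ(ρt)_known − 3.4 × (depth of known layers): K_A = 57452 − 3.4×21200 = −14628; K_B = 67678 − 3.4×(1170 + 24700) = −20280.
Balance: K_A − x×(3.4 − 2.04) = K_B, so x = (K_A − K_B)/(3.4 − 2.04) = 5652/1.36 = 4160 m.

4160 m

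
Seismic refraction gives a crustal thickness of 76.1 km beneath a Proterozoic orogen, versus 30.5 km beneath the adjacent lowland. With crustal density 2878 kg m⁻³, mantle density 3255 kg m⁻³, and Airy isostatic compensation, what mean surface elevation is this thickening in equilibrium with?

Excess crust Δ = 76.1 km − 30.5 km = 45.6 km, split between elevation h and root r with h + r = Δ.
Airy balance ρ_c h = (ρ_m − ρ_c) r gives r = h ρ_c/(ρ_m − ρ_c), so h (1 + ρ_c/(ρ_m − ρ_c)) = Δ, i.e. h = Δ (ρ_m − ρ_c)/ρ_m.
h = 45.6 km × 377/3255 = 5.28 km.

5.28 km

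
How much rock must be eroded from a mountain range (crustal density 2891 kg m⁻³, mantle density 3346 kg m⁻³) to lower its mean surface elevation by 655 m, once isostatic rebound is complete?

Net drop Δ = e − u = e − e ρ_c/ρ_m = e (ρ_m − ρ_c)/ρ_m.
e = Δ ρ_m/(ρ_m − ρ_c) = 655 m × 3346/455 = 4820 m.

4820 m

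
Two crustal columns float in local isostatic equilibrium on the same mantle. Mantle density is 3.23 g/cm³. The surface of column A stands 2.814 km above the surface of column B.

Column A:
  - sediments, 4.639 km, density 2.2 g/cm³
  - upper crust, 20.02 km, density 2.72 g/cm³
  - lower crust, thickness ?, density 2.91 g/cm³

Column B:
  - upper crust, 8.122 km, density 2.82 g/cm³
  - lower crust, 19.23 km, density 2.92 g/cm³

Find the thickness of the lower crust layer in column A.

10.6 km

Take the compensation level at the base of the deeper column (depth z_c below the surface of column A) and equate Σ ρ_i t_i down to z_c; mantle fills any gap and the z_c terms cancel.
Column A: 4.639×2.2 + 20.02×2.72 + x×2.91 + (z_c − 24.659 − x)×3.23
Column B: 2.814×0 + 8.122×2.82 + 19.23×2.92 + (z_c − 2.814 − 27.352)×3.23
The z_c×3.23 term appears on both sides and cancels. Collect the known terms of each column as K = Σ(ρt)_known − 3.23 × (depth of known layers): K_A = 64.6602 − 3.23×24.659 = −14.98837; K_B = 79.05564 − 3.23×(2.814 + 27.352) = −18.38054.
Balance: K_A − x×(3.23 − 2.91) = K_B, so x = (K_A − K_B)/(3.23 − 2.91) = 3.39217/0.32 = 10.6 km.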